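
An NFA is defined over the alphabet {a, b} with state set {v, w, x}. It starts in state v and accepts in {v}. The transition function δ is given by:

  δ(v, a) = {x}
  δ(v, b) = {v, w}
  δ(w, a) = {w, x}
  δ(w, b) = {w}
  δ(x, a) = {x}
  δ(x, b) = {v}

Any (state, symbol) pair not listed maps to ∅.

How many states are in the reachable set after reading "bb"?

2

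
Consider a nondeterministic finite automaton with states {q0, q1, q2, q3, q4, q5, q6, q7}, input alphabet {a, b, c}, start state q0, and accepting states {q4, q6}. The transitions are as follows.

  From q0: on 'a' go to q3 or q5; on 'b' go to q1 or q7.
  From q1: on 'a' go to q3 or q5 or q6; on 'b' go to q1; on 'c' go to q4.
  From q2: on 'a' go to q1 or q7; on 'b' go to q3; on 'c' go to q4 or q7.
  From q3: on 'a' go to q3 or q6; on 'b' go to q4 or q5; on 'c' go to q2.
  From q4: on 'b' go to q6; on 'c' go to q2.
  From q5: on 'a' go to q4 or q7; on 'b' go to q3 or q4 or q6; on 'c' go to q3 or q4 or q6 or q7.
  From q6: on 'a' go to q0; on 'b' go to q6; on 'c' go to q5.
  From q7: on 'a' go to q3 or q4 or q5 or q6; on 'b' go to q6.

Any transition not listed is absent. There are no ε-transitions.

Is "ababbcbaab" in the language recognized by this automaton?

Yes

Start in {q0}.
Read 'a': q0→{q3, q5}; now {q3, q5}.
Read 'b': q3→{q4, q5}, q5→{q3, q4, q6}; now {q3, q4, q5, q6}.
Read 'a': q3→{q3, q6}, q4→∅, q5→{q4, q7}, q6→{q0}; now {q0, q3, q4, q6, q7}.
Read 'b': q0→{q1, q7}, q3→{q4, q5}, q4→{q6}, q6→{q6}, q7→{q6}; now {q1, q4, q5, q6, q7}.
Read 'b': q1→{q1}, q4→{q6}, q5→{q3, q4, q6}, q6→{q6}, q7→{q6}; now {q1, q3, q4, q6}.
Read 'c': q1→{q4}, q3→{q2}, q4→{q2}, q6→{q5}; now {q2, q4, q5}.
Read 'b': q2→{q3}, q4→{q6}, q5→{q3, q4, q6}; now {q3, q4, q6}.
Read 'a': q3→{q3, q6}, q4→∅, q6→{q0}; now {q0, q3, q6}.
Read 'a': q0→{q3, q5}, q3→{q3, q6}, q6→{q0}; now {q0, q3, q5, q6}.
Read 'b': q0→{q1, q7}, q3→{q4, q5}, q5→{q3, q4, q6}, q6→{q6}; now {q1, q3, q4, q5, q6, q7}.
The final set {q1, q3, q4, q5, q6, q7} contains the accepting states q4, q6.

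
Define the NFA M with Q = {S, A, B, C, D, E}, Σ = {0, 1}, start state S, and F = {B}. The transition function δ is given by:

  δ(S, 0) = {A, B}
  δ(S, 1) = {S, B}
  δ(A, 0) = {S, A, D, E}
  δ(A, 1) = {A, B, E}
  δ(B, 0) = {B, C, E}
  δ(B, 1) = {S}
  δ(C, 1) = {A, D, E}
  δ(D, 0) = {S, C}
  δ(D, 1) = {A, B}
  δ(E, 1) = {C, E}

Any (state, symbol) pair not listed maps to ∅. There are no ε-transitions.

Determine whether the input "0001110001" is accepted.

Yes

Start in {S}.
Read '0': {S} → {A, B}.
Read '0': {A, B} → {S, A, B, C, D, E}.
Read '0': {S, A, B, C, D, E} → {S, A, B, C, D, E}.
Read '1': {S, A, B, C, D, E} → {S, A, B, C, D, E}.
Read '1': {S, A, B, C, D, E} → {S, A, B, C, D, E}.
Read '1': {S, A, B, C, D, E} → {S, A, B, C, D, E}.
Read '0': {S, A, B, C, D, E} → {S, A, B, C, D, E}.
Read '0': {S, A, B, C, D, E} → {S, A, B, C, D, E}.
Read '0': {S, A, B, C, D, E} → {S, A, B, C, D, E}.
Read '1': {S, A, B, C, D, E} → {S, A, B, C, D, E}.
The final set {S, A, B, C, D, E} contains the accepting state B.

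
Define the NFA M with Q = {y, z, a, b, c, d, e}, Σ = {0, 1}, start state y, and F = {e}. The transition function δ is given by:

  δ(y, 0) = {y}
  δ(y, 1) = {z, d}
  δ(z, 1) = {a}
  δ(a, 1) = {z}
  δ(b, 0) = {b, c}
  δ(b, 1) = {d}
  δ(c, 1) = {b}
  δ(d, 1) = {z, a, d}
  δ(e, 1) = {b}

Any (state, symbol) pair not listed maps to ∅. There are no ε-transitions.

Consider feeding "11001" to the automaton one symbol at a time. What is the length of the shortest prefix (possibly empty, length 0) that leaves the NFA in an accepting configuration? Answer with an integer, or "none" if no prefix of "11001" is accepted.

none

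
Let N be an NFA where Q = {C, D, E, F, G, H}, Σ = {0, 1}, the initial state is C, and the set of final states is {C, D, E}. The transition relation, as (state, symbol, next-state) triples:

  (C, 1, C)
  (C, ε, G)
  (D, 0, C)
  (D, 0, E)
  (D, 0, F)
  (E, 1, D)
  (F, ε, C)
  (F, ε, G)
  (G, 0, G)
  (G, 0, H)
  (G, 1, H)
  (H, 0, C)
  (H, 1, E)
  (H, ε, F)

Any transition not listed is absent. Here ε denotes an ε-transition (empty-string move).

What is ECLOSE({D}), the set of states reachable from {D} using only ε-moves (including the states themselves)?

{D}

Begin with {D}.
No ε-moves leave this set, so the closure equals the set itself.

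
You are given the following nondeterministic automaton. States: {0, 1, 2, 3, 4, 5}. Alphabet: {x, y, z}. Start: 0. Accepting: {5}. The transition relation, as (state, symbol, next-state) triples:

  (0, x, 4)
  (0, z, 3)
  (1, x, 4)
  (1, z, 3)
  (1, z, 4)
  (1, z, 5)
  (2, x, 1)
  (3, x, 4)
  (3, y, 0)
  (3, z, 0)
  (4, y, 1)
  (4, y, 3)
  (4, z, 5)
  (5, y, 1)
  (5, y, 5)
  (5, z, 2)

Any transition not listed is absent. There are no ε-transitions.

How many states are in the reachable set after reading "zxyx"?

1

Start in {0}.
Read 'z': 0→{3}; now {3}.
Read 'x': 3→{4}; now {4}.
Read 'y': 4→{1, 3}; now {1, 3}.
Read 'x': 1→{4}, 3→{4}; now {4}.
That set has 1 state.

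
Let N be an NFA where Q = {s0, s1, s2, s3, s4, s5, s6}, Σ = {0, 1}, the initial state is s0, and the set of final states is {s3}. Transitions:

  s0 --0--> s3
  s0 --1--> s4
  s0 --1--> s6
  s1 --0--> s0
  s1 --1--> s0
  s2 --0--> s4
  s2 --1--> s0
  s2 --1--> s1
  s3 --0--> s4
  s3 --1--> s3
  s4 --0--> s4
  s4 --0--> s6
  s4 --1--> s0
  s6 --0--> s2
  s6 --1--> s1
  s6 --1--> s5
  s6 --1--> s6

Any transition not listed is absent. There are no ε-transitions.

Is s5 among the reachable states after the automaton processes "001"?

Start in {s0}.
Read '0': s0→{s3}; now {s3}.
Read '0': s3→{s4}; now {s4}.
Read '1': s4→{s0}; now {s0}.
State s5 is not in {s0}.

No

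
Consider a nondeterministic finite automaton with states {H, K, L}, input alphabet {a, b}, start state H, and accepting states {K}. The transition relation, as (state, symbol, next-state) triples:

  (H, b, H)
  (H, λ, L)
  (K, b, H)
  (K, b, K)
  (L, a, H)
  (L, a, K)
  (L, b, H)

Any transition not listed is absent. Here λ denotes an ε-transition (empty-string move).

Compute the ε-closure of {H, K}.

{H, K, L}

Begin with {H, K}.
ε-move H → L; add L.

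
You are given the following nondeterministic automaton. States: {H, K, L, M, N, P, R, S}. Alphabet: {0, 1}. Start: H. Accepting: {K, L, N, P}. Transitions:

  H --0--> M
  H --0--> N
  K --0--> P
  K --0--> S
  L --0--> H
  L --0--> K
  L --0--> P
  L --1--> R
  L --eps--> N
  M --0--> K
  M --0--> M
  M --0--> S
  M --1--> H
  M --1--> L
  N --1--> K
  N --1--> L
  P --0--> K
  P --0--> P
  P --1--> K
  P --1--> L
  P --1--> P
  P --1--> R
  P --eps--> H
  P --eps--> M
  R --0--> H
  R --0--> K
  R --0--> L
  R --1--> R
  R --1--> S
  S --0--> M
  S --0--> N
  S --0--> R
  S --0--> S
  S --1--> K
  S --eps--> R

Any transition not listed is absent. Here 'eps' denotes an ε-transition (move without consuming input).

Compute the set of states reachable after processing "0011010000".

{H, K, L, M, N, P, R, S}

Start in {H}.
Read '0': H→{M, N}; now {M, N}.
Read '0': M→{K, M, S}, N→∅; union {K, M, S}; ε-closure = {K, M, R, S}.
Read '1': K→∅, M→{H, L}, R→{R, S}, S→{K}; union {H, K, L, R, S}; ε-closure = {H, K, L, N, R, S}.
Read '1': H→∅, K→∅, L→{R}, N→{K, L}, R→{R, S}, S→{K}; union {K, L, R, S}; ε-closure = {K, L, N, R, S}.
Read '0': K→{P, S}, L→{H, K, P}, N→∅, R→{H, K, L}, S→{M, N, R, S}; now {H, K, L, M, N, P, R, S}.
Read '1': H→∅, K→∅, L→{R}, M→{H, L}, N→{K, L}, P→{K, L, P, R}, R→{R, S}, S→{K}; union {H, K, L, P, R, S}; ε-closure = {H, K, L, M, N, P, R, S}.
Read '0': H→{M, N}, K→{P, S}, L→{H, K, P}, M→{K, M, S}, N→∅, P→{K, P}, R→{H, K, L}, S→{M, N, R, S}; now {H, K, L, M, N, P, R, S}.
Read '0': H→{M, N}, K→{P, S}, L→{H, K, P}, M→{K, M, S}, N→∅, P→{K, P}, R→{H, K, L}, S→{M, N, R, S}; now {H, K, L, M, N, P, R, S}.
Read '0': H→{M, N}, K→{P, S}, L→{H, K, P}, M→{K, M, S}, N→∅, P→{K, P}, R→{H, K, L}, S→{M, N, R, S}; now {H, K, L, M, N, P, R, S}.
Read '0': H→{M, N}, K→{P, S}, L→{H, K, P}, M→{K, M, S}, N→∅, P→{K, P}, R→{H, K, L}, S→{M, N, R, S}; now {H, K, L, M, N, P, R, S}.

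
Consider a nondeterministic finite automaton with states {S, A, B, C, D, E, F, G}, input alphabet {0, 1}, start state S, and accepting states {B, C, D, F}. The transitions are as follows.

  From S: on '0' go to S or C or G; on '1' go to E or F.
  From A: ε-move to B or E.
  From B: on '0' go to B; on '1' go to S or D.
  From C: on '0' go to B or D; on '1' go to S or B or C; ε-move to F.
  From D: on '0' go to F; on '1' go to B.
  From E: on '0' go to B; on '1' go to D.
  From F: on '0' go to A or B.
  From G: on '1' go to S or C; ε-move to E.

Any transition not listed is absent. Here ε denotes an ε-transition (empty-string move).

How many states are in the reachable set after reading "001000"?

Start in {S}.
Read '0': {S} → {S, C, E, F, G}.
Read '0': {S, C, E, F, G} → {S, A, B, C, D, E, F, G}.
Read '1': {S, A, B, C, D, E, F, G} → {S, B, C, D, E, F}.
Read '0': {S, B, C, D, E, F} → {S, A, B, C, D, E, F, G}.
Read '0': {S, A, B, C, D, E, F, G} → {S, A, B, C, D, E, F, G}.
Read '0': {S, A, B, C, D, E, F, G} → {S, A, B, C, D, E, F, G}.
That set has 8 states.

8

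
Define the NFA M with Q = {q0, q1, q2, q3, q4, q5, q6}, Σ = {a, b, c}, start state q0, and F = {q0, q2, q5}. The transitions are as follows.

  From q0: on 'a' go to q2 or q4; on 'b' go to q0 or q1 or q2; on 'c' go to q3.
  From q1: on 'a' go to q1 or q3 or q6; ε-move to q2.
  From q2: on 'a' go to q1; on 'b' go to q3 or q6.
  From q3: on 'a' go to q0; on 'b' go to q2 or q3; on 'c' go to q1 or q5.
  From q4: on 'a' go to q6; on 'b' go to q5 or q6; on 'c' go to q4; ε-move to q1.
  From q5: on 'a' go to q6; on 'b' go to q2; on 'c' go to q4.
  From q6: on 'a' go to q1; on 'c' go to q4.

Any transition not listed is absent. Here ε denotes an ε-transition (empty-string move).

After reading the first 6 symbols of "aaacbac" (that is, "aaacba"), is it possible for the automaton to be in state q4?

Start in {q0}.
Read 'a': q0→{q2, q4}; union {q2, q4}; ε-closure = {q1, q2, q4}.
Read 'a': q1→{q1, q3, q6}, q2→{q1}, q4→{q6}; union {q1, q3, q6}; ε-closure = {q1, q2, q3, q6}.
Read 'a': q1→{q1, q3, q6}, q2→{q1}, q3→{q0}, q6→{q1}; union {q0, q1, q3, q6}; ε-closure = {q0, q1, q2, q3, q6}.
Read 'c': q0→{q3}, q1→∅, q2→∅, q3→{q1, q5}, q6→{q4}; union {q1, q3, q4, q5}; ε-closure = {q1, q2, q3, q4, q5}.
Read 'b': q1→∅, q2→{q3, q6}, q3→{q2, q3}, q4→{q5, q6}, q5→{q2}; now {q2, q3, q5, q6}.
Read 'a': q2→{q1}, q3→{q0}, q5→{q6}, q6→{q1}; union {q0, q1, q6}; ε-closure = {q0, q1, q2, q6}.
State q4 is not in {q0, q1, q2, q6}.

No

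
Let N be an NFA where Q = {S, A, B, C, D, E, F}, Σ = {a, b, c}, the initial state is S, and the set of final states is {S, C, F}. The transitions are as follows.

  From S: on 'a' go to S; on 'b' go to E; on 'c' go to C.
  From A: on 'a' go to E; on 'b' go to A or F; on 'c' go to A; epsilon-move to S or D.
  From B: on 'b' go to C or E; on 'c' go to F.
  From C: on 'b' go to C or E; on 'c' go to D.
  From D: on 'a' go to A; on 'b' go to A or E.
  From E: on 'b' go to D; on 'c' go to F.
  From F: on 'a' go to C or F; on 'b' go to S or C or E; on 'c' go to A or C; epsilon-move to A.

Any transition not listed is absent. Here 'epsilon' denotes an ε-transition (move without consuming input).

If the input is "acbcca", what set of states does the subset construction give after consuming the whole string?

Start in {S}.
Read 'a': S→{S}; now {S}.
Read 'c': S→{C}; now {C}.
Read 'b': C→{C, E}; now {C, E}.
Read 'c': C→{D}, E→{F}; union {D, F}; ε-closure = {S, A, D, F}.
Read 'c': S→{C}, A→{A}, D→∅, F→{A, C}; union {A, C}; ε-closure = {S, A, C, D}.
Read 'a': S→{S}, A→{E}, C→∅, D→{A}; union {S, A, E}; ε-closure = {S, A, D, E}.

{S, A, D, E}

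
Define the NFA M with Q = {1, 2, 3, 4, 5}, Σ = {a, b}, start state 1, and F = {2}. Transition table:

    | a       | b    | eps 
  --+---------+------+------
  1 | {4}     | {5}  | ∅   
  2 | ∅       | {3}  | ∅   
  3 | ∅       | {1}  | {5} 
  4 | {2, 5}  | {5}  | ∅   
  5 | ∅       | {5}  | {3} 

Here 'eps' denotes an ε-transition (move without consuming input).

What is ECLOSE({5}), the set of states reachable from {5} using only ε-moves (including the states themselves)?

{3, 5}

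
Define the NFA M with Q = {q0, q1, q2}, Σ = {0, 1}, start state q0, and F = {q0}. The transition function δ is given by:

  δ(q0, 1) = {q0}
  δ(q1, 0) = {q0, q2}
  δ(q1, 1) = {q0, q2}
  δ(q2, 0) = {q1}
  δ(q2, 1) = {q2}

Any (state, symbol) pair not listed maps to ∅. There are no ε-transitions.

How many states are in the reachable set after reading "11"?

Start in {q0}.
Read '1': {q0} → {q0}.
Read '1': {q0} → {q0}.
That set has 1 state.

1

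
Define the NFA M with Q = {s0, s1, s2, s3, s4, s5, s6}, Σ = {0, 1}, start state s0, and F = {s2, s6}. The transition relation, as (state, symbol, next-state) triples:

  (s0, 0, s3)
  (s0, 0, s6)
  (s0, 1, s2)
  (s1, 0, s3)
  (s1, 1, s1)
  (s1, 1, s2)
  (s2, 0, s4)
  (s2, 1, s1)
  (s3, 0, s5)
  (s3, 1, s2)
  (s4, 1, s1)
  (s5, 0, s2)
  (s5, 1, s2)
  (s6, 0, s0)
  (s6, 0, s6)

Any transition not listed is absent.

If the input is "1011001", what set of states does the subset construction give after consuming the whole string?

{s2}

Start in {s0}.
Read '1': s0→{s2}; now {s2}.
Read '0': s2→{s4}; now {s4}.
Read '1': s4→{s1}; now {s1}.
Read '1': s1→{s1, s2}; now {s1, s2}.
Read '0': s1→{s3}, s2→{s4}; now {s3, s4}.
Read '0': s3→{s5}, s4→∅; now {s5}.
Read '1': s5→{s2}; now {s2}.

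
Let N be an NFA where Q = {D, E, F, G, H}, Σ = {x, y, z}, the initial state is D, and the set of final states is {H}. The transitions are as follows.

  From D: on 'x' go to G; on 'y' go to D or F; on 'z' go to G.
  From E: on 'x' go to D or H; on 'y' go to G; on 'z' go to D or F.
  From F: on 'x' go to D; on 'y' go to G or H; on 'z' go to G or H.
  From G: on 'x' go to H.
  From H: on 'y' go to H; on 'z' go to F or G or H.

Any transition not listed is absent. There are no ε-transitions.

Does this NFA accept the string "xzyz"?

No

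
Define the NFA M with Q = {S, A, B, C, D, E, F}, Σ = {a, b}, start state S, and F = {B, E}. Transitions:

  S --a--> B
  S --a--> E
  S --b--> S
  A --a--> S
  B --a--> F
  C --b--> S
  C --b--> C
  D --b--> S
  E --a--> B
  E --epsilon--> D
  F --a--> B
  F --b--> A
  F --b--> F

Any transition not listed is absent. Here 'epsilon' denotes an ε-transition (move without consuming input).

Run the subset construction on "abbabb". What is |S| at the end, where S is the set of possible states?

1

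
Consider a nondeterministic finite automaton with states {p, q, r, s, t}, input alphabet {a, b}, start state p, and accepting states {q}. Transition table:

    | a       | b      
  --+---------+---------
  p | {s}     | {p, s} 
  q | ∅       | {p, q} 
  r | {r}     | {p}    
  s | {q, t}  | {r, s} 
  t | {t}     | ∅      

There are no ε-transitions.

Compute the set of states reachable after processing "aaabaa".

Start in {p}.
Read 'a': {p} → {s}.
Read 'a': {s} → {q, t}.
Read 'a': {q, t} → {t}.
Read 'b': {t} → ∅.
The set is empty and remains empty for the remaining 2 symbols.

∅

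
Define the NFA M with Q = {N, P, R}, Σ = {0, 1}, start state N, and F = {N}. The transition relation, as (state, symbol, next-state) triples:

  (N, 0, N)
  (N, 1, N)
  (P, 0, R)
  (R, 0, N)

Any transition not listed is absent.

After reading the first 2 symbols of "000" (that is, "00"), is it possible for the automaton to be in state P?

Start in {N}.
Read '0': N→{N}; now {N}.
Read '0': N→{N}; now {N}.
State P is not in {N}.

No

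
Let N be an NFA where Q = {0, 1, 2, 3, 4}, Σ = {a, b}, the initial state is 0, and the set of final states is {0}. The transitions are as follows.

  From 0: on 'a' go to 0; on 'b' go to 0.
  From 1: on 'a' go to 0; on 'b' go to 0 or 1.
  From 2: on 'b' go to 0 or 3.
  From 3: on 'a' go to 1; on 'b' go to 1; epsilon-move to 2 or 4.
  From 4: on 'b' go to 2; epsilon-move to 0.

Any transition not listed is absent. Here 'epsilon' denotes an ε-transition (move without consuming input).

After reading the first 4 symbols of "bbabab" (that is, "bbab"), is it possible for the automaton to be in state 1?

No

Start in {0}.
Read 'b': 0→{0}; now {0}.
Read 'b': 0→{0}; now {0}.
Read 'a': 0→{0}; now {0}.
Read 'b': 0→{0}; now {0}.
State 1 is not in {0}.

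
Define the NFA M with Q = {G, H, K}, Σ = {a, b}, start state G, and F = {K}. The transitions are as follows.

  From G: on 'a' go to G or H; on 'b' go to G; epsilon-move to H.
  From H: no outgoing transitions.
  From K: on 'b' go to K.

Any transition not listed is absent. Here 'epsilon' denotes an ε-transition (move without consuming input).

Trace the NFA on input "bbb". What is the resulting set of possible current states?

{G, H}

Start: ε-closure({G}) = {G, H}.
Read 'b': G→{G}, H→∅; union {G}; ε-closure = {G, H}.
Read 'b': G→{G}, H→∅; union {G}; ε-closure = {G, H}.
Read 'b': G→{G}, H→∅; union {G}; ε-closure = {G, H}.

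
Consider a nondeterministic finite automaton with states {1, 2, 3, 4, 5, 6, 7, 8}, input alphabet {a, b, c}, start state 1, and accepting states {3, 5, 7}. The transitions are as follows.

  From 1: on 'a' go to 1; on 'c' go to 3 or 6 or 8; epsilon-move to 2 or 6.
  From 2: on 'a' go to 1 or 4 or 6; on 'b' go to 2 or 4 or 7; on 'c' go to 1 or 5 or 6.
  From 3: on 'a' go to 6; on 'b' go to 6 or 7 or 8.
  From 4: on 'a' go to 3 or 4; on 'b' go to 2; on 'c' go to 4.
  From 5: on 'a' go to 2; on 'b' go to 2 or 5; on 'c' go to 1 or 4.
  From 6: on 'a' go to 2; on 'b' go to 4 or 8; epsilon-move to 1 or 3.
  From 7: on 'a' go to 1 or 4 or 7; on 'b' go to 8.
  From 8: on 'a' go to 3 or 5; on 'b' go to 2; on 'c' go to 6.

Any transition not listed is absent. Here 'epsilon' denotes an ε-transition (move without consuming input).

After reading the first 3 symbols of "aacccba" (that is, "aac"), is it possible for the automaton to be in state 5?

Start: ε-closure({1}) = {1, 2, 3, 6}.
Read 'a': 1→{1}, 2→{1, 4, 6}, 3→{6}, 6→{2}; union {1, 2, 4, 6}; ε-closure = {1, 2, 3, 4, 6}.
Read 'a': 1→{1}, 2→{1, 4, 6}, 3→{6}, 4→{3, 4}, 6→{2}; now {1, 2, 3, 4, 6}.
Read 'c': 1→{3, 6, 8}, 2→{1, 5, 6}, 3→∅, 4→{4}, 6→∅; union {1, 3, 4, 5, 6, 8}; ε-closure = {1, 2, 3, 4, 5, 6, 8}.
State 5 is in {1, 2, 3, 4, 5, 6, 8}.

Yes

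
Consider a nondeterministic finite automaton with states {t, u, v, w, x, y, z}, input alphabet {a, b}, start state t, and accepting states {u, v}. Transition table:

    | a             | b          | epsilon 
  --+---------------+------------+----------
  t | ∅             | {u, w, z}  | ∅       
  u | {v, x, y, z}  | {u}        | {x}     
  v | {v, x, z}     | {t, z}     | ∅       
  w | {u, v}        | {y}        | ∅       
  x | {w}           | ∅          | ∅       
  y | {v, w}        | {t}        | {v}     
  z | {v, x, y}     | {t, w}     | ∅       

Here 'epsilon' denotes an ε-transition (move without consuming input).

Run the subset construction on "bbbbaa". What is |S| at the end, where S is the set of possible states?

6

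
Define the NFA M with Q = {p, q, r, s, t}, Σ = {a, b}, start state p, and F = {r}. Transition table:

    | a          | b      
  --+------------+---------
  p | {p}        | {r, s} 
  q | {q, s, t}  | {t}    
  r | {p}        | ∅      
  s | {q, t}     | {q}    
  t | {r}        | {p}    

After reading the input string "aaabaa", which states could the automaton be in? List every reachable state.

Start in {p}.
Read 'a': {p} → {p}.
Read 'a': {p} → {p}.
Read 'a': {p} → {p}.
Read 'b': {p} → {r, s}.
Read 'a': {r, s} → {p, q, t}.
Read 'a': {p, q, t} → {p, q, r, s, t}.

{p, q, r, s, t}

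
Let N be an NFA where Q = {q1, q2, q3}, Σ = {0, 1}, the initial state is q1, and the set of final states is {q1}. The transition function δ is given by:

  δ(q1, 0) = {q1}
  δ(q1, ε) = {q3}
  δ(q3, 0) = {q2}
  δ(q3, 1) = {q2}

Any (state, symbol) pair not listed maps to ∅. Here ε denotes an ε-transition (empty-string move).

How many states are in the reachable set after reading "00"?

Start: ε-closure({q1}) = {q1, q3}.
Read '0': q1→{q1}, q3→{q2}; union {q1, q2}; ε-closure = {q1, q2, q3}.
Read '0': q1→{q1}, q2→∅, q3→{q2}; union {q1, q2}; ε-closure = {q1, q2, q3}.
That set has 3 states.

3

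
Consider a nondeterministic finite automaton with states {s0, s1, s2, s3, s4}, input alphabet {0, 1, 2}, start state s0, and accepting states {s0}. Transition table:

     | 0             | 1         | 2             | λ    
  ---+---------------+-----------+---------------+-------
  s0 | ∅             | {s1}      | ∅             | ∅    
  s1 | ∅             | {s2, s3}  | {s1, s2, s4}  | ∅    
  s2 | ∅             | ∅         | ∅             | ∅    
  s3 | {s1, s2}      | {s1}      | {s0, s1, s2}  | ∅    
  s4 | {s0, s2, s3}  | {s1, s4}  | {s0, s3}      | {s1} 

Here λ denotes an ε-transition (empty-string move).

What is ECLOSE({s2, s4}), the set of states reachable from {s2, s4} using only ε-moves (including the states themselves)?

Begin with {s2, s4}.
ε-move s4 → s1; add s1.

{s1, s2, s4}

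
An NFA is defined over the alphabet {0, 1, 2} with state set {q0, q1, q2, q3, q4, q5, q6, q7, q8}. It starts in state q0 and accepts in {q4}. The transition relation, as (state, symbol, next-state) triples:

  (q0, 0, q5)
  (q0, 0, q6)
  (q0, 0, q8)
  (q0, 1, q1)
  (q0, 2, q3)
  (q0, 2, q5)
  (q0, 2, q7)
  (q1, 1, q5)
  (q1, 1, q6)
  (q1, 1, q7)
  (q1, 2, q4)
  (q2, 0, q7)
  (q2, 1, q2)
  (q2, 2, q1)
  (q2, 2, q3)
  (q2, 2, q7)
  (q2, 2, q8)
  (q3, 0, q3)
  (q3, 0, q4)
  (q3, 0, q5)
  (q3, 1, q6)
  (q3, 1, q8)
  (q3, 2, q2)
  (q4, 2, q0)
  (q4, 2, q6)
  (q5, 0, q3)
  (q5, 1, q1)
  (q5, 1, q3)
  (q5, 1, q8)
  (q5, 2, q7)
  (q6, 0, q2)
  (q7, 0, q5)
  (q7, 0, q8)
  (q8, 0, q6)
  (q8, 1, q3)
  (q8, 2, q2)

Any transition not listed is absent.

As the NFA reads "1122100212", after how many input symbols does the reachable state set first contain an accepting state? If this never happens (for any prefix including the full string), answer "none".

Start in {q0}.
Read '1': q0→{q1}; now {q1}.
Read '1': q1→{q5, q6, q7}; now {q5, q6, q7}.
Read '2': q5→{q7}, q6→∅, q7→∅; now {q7}.
Read '2': q7→∅; now ∅.
The set is empty and remains empty for the remaining 6 symbols.
No reachable set along the way intersects F.

none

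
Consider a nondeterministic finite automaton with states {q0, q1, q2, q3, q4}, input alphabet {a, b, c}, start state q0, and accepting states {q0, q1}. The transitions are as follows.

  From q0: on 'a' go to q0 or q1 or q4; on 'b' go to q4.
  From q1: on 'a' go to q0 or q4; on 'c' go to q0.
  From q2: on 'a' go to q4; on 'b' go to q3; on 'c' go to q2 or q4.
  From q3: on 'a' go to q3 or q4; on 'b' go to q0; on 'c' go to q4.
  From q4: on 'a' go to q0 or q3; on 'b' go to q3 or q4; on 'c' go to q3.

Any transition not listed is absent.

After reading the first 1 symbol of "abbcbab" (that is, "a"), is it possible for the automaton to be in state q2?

No

Start in {q0}.
Read 'a': {q0} → {q0, q1, q4}.
State q2 is not in {q0, q1, q4}.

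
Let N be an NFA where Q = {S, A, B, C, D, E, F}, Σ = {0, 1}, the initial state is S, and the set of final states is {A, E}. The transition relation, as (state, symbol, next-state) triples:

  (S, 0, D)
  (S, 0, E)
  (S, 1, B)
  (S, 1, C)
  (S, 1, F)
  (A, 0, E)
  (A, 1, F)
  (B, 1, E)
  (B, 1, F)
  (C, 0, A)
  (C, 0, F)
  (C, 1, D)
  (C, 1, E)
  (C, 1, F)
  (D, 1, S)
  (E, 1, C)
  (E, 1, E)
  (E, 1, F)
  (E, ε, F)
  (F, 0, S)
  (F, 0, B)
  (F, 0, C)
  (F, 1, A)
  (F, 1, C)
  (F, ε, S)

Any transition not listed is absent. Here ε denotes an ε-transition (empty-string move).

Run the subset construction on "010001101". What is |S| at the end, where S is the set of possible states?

Start in {S}.
Read '0': {S} → {S, D, E, F}.
Read '1': {S, D, E, F} → {S, A, B, C, E, F}.
Read '0': {S, A, B, C, E, F} → {S, A, B, C, D, E, F}.
Read '0': {S, A, B, C, D, E, F} → {S, A, B, C, D, E, F}.
Read '0': {S, A, B, C, D, E, F} → {S, A, B, C, D, E, F}.
Read '1': {S, A, B, C, D, E, F} → {S, A, B, C, D, E, F}.
Read '1': {S, A, B, C, D, E, F} → {S, A, B, C, D, E, F}.
Read '0': {S, A, B, C, D, E, F} → {S, A, B, C, D, E, F}.
Read '1': {S, A, B, C, D, E, F} → {S, A, B, C, D, E, F}.
That set has 7 states.

7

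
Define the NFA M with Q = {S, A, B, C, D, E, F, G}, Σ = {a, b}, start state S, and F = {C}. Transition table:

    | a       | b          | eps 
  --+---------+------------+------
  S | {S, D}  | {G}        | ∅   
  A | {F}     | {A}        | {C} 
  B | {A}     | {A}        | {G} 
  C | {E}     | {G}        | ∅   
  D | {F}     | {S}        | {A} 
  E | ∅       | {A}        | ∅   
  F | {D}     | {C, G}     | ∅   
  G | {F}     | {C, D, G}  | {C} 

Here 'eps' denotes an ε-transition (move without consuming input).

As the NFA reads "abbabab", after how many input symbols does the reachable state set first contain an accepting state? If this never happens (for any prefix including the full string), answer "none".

Start in {S}.
Read 'a': {S} → {S, A, C, D}.
None of the earlier sets intersect F, but {S, A, C, D} does.

1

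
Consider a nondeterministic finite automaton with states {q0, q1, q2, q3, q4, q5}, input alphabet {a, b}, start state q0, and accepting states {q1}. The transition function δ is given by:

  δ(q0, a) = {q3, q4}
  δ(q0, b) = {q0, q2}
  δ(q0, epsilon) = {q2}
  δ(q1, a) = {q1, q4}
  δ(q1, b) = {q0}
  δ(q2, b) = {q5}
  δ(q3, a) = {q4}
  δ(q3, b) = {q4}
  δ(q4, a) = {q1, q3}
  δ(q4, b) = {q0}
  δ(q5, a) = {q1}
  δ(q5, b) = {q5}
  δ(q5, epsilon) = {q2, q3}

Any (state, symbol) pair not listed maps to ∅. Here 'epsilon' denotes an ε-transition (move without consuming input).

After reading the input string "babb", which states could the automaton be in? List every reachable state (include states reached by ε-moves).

Start: ε-closure({q0}) = {q0, q2}.
Read 'b': q0→{q0, q2}, q2→{q5}; union {q0, q2, q5}; ε-closure = {q0, q2, q3, q5}.
Read 'a': q0→{q3, q4}, q2→∅, q3→{q4}, q5→{q1}; now {q1, q3, q4}.
Read 'b': q1→{q0}, q3→{q4}, q4→{q0}; union {q0, q4}; ε-closure = {q0, q2, q4}.
Read 'b': q0→{q0, q2}, q2→{q5}, q4→{q0}; union {q0, q2, q5}; ε-closure = {q0, q2, q3, q5}.

{q0, q2, q3, q5}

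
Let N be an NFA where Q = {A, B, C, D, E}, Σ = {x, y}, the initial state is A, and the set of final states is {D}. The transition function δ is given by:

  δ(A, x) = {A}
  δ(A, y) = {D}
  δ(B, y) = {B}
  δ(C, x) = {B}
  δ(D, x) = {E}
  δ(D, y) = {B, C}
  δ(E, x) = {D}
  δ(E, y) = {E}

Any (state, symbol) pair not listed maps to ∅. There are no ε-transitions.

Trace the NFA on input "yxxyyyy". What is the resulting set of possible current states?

Start in {A}.
Read 'y': A→{D}; now {D}.
Read 'x': D→{E}; now {E}.
Read 'x': E→{D}; now {D}.
Read 'y': D→{B, C}; now {B, C}.
Read 'y': B→{B}, C→∅; now {B}.
Read 'y': B→{B}; now {B}.
Read 'y': B→{B}; now {B}.

{B}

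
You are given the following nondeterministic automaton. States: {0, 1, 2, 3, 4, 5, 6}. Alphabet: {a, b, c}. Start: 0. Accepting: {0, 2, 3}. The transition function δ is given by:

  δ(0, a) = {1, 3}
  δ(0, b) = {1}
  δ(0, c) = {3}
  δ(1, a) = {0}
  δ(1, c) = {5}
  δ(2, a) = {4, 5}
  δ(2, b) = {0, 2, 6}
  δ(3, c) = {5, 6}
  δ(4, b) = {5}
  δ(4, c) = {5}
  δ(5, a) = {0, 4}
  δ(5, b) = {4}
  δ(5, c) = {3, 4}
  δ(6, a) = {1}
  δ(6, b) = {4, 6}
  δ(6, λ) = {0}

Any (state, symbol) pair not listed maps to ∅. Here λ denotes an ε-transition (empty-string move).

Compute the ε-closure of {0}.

Begin with {0}.
No ε-moves leave this set, so the closure equals the set itself.

{0}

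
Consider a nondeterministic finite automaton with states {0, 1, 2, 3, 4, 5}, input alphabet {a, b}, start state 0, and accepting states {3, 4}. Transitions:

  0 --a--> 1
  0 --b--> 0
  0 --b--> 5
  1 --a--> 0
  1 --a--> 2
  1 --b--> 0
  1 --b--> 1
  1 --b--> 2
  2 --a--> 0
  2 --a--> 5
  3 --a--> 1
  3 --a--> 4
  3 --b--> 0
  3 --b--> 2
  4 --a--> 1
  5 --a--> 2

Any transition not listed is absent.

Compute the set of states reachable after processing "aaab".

Start in {0}.
Read 'a': {0} → {1}.
Read 'a': {1} → {0, 2}.
Read 'a': {0, 2} → {0, 1, 5}.
Read 'b': {0, 1, 5} → {0, 1, 2, 5}.

{0, 1, 2, 5}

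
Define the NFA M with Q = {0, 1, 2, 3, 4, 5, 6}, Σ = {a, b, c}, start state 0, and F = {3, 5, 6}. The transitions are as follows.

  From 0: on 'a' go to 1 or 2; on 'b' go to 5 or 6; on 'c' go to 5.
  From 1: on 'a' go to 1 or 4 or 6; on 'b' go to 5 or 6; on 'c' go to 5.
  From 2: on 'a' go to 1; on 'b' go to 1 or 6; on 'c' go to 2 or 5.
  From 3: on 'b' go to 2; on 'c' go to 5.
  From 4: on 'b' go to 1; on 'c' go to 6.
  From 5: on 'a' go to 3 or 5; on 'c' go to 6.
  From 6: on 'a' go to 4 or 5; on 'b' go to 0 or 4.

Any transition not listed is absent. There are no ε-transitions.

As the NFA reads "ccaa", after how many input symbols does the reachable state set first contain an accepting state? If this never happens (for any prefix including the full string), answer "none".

1

Start in {0}.
Read 'c': 0→{5}; now {5}.
None of the earlier sets intersect F, but {5} does.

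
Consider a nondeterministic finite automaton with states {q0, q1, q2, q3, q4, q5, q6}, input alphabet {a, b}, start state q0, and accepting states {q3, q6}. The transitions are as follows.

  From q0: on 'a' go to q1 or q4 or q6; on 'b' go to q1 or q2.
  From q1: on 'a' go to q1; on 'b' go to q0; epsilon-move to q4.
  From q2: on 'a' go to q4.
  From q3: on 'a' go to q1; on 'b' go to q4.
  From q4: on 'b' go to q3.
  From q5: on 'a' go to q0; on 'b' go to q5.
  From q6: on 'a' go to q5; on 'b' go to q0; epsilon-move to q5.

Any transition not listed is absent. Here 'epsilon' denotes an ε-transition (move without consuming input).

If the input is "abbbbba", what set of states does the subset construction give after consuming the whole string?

Start in {q0}.
Read 'a': q0→{q1, q4, q6}; union {q1, q4, q6}; ε-closure = {q1, q4, q5, q6}.
Read 'b': q1→{q0}, q4→{q3}, q5→{q5}, q6→{q0}; now {q0, q3, q5}.
Read 'b': q0→{q1, q2}, q3→{q4}, q5→{q5}; now {q1, q2, q4, q5}.
Read 'b': q1→{q0}, q2→∅, q4→{q3}, q5→{q5}; now {q0, q3, q5}.
Read 'b': q0→{q1, q2}, q3→{q4}, q5→{q5}; now {q1, q2, q4, q5}.
Read 'b': q1→{q0}, q2→∅, q4→{q3}, q5→{q5}; now {q0, q3, q5}.
Read 'a': q0→{q1, q4, q6}, q3→{q1}, q5→{q0}; union {q0, q1, q4, q6}; ε-closure = {q0, q1, q4, q5, q6}.

{q0, q1, q4, q5, q6}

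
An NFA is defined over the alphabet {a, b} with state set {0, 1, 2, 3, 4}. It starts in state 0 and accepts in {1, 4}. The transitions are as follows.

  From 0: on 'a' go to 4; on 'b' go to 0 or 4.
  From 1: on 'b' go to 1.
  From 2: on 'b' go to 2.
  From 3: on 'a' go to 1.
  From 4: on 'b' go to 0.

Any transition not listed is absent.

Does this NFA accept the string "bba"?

Start in {0}.
Read 'b': 0→{0, 4}; now {0, 4}.
Read 'b': 0→{0, 4}, 4→{0}; now {0, 4}.
Read 'a': 0→{4}, 4→∅; now {4}.
The final set {4} contains the accepting state 4.

Yes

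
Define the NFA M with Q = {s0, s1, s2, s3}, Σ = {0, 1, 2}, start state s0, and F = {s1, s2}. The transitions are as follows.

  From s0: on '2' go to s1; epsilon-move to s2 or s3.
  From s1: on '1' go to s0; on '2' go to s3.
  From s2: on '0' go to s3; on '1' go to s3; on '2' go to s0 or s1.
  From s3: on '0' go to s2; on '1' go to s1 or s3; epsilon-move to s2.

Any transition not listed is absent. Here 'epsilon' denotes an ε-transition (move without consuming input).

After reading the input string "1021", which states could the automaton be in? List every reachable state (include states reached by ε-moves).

Start: ε-closure({s0}) = {s0, s2, s3}.
Read '1': {s0, s2, s3} → {s1, s2, s3}.
Read '0': {s1, s2, s3} → {s2, s3}.
Read '2': {s2, s3} → {s0, s1, s2, s3}.
Read '1': {s0, s1, s2, s3} → {s0, s1, s2, s3}.

{s0, s1, s2, s3}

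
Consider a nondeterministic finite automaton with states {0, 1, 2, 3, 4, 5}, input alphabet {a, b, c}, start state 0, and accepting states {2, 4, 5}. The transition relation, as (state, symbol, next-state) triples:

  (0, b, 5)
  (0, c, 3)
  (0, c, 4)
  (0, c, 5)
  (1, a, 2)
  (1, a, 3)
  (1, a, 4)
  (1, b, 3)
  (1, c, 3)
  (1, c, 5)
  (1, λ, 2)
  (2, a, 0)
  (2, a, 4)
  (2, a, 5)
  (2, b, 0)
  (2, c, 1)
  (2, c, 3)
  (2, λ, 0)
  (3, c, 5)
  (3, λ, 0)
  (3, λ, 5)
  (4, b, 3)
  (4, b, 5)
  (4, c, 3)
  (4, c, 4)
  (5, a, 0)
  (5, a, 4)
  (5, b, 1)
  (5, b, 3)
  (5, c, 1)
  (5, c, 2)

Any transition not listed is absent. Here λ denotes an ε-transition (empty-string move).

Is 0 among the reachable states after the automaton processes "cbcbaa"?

Yes

Start in {0}.
Read 'c': {0} → {0, 3, 4, 5}.
Read 'b': {0, 3, 4, 5} → {0, 1, 2, 3, 5}.
Read 'c': {0, 1, 2, 3, 5} → {0, 1, 2, 3, 4, 5}.
Read 'b': {0, 1, 2, 3, 4, 5} → {0, 1, 2, 3, 5}.
Read 'a': {0, 1, 2, 3, 5} → {0, 2, 3, 4, 5}.
Read 'a': {0, 2, 3, 4, 5} → {0, 4, 5}.
State 0 is in {0, 4, 5}.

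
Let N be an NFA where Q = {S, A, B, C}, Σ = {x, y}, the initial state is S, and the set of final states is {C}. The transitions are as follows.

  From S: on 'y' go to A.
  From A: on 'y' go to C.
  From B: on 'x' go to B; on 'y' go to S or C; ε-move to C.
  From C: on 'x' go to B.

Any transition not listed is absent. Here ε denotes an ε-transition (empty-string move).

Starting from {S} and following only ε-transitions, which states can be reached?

Begin with {S}.
No ε-moves leave this set, so the closure equals the set itself.

{S}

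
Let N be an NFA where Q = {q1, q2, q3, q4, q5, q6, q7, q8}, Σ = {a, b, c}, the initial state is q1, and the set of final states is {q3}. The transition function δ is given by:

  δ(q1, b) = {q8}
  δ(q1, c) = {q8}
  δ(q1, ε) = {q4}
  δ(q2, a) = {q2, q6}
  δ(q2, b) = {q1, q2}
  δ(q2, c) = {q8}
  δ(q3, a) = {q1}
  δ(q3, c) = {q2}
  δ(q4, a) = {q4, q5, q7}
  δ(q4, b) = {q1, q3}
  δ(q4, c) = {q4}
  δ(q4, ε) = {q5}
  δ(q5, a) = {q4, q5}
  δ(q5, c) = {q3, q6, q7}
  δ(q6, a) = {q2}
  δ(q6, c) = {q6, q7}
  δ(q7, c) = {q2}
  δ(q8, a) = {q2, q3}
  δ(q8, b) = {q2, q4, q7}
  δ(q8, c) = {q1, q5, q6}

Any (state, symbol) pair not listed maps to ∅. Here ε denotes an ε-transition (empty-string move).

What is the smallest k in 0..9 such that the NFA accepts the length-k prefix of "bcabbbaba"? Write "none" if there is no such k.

1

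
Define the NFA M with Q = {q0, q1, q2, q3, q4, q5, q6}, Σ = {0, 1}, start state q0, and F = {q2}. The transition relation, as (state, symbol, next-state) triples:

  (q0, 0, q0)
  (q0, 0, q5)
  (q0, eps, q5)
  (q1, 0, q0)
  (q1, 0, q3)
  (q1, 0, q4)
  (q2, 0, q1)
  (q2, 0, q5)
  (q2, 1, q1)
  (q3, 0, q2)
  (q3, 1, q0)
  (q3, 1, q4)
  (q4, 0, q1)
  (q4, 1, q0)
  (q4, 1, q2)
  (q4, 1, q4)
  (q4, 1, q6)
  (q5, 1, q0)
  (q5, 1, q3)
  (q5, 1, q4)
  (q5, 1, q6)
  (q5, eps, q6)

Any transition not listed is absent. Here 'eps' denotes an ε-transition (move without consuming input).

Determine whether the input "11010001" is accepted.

Yes

Start: ε-closure({q0}) = {q0, q5, q6}.
Read '1': q0→∅, q5→{q0, q3, q4, q6}, q6→∅; union {q0, q3, q4, q6}; ε-closure = {q0, q3, q4, q5, q6}.
Read '1': q0→∅, q3→{q0, q4}, q4→{q0, q2, q4, q6}, q5→{q0, q3, q4, q6}, q6→∅; union {q0, q2, q3, q4, q6}; ε-closure = {q0, q2, q3, q4, q5, q6}.
Read '0': q0→{q0, q5}, q2→{q1, q5}, q3→{q2}, q4→{q1}, q5→∅, q6→∅; union {q0, q1, q2, q5}; ε-closure = {q0, q1, q2, q5, q6}.
Read '1': q0→∅, q1→∅, q2→{q1}, q5→{q0, q3, q4, q6}, q6→∅; union {q0, q1, q3, q4, q6}; ε-closure = {q0, q1, q3, q4, q5, q6}.
Read '0': q0→{q0, q5}, q1→{q0, q3, q4}, q3→{q2}, q4→{q1}, q5→∅, q6→∅; union {q0, q1, q2, q3, q4, q5}; ε-closure = {q0, q1, q2, q3, q4, q5, q6}.
Read '0': q0→{q0, q5}, q1→{q0, q3, q4}, q2→{q1, q5}, q3→{q2}, q4→{q1}, q5→∅, q6→∅; union {q0, q1, q2, q3, q4, q5}; ε-closure = {q0, q1, q2, q3, q4, q5, q6}.
Read '0': q0→{q0, q5}, q1→{q0, q3, q4}, q2→{q1, q5}, q3→{q2}, q4→{q1}, q5→∅, q6→∅; union {q0, q1, q2, q3, q4, q5}; ε-closure = {q0, q1, q2, q3, q4, q5, q6}.
Read '1': q0→∅, q1→∅, q2→{q1}, q3→{q0, q4}, q4→{q0, q2, q4, q6}, q5→{q0, q3, q4, q6}, q6→∅; union {q0, q1, q2, q3, q4, q6}; ε-closure = {q0, q1, q2, q3, q4, q5, q6}.
The final set {q0, q1, q2, q3, q4, q5, q6} contains the accepting state q2.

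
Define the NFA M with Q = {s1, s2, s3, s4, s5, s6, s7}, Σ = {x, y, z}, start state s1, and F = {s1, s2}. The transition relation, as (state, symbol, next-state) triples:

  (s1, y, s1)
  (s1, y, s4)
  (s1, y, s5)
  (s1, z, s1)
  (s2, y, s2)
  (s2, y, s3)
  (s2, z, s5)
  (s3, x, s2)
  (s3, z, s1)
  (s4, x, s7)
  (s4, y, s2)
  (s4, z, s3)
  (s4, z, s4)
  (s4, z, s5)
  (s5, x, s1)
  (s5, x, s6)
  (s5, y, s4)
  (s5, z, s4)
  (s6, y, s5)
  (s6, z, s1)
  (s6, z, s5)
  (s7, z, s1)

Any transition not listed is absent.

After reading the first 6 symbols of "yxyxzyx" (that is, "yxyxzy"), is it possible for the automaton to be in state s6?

Start in {s1}.
Read 'y': {s1} → {s1, s4, s5}.
Read 'x': {s1, s4, s5} → {s1, s6, s7}.
Read 'y': {s1, s6, s7} → {s1, s4, s5}.
Read 'x': {s1, s4, s5} → {s1, s6, s7}.
Read 'z': {s1, s6, s7} → {s1, s5}.
Read 'y': {s1, s5} → {s1, s4, s5}.
State s6 is not in {s1, s4, s5}.

No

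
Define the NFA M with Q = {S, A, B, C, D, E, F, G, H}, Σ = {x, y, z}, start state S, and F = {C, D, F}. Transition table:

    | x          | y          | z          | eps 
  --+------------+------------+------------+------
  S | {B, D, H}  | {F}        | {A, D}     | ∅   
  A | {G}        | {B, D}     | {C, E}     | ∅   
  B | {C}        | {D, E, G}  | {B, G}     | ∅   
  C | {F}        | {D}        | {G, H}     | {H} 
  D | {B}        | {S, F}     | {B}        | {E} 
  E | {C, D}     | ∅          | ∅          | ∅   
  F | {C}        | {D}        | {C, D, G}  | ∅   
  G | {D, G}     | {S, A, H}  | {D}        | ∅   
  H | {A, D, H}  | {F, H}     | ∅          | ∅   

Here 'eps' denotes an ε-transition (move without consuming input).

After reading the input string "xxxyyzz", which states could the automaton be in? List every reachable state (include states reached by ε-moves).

{B, C, D, E, G, H}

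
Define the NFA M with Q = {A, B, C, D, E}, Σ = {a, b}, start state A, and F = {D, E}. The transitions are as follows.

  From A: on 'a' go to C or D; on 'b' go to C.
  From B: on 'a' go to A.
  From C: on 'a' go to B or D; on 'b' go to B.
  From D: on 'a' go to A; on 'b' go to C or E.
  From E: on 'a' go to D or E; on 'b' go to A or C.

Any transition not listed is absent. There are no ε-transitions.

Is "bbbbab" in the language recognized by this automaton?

Start in {A}.
Read 'b': A→{C}; now {C}.
Read 'b': C→{B}; now {B}.
Read 'b': B→∅; now ∅.
The set is empty and remains empty for the remaining 3 symbols.
The final set ∅ contains no accepting state.

No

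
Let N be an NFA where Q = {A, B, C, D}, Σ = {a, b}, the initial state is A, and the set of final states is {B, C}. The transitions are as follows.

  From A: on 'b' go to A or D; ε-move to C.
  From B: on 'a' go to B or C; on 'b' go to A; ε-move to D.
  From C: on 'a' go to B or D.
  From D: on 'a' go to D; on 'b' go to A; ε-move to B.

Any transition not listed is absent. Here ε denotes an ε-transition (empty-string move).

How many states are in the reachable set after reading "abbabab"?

2

Start: ε-closure({A}) = {A, C}.
Read 'a': A→∅, C→{B, D}; now {B, D}.
Read 'b': B→{A}, D→{A}; union {A}; ε-closure = {A, C}.
Read 'b': A→{A, D}, C→∅; union {A, D}; ε-closure = {A, B, C, D}.
Read 'a': A→∅, B→{B, C}, C→{B, D}, D→{D}; now {B, C, D}.
Read 'b': B→{A}, C→∅, D→{A}; union {A}; ε-closure = {A, C}.
Read 'a': A→∅, C→{B, D}; now {B, D}.
Read 'b': B→{A}, D→{A}; union {A}; ε-closure = {A, C}.
That set has 2 states.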